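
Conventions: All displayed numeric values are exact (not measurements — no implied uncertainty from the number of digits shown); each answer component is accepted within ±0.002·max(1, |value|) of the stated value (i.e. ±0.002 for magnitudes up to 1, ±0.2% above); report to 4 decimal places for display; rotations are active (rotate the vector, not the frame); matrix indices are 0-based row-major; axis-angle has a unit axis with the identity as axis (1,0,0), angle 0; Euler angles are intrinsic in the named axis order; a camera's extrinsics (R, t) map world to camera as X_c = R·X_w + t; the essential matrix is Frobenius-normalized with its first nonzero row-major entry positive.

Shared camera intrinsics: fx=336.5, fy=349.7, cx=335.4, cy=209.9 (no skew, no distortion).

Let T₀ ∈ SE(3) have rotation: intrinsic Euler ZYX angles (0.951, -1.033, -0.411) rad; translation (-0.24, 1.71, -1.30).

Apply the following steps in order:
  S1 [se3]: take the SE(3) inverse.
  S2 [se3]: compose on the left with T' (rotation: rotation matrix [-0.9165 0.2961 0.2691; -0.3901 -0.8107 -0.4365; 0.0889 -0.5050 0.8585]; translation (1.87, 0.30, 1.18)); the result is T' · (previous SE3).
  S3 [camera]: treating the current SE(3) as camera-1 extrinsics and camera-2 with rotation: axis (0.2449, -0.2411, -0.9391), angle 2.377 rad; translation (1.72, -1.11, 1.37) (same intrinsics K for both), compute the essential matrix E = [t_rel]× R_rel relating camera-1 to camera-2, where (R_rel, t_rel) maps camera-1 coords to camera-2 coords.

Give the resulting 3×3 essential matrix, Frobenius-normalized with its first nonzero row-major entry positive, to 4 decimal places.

after S1 (invert_se3): R=[0.2975 0.4170 0.8588; -0.5469 0.8118 -0.2047; -0.7825 -0.4088 0.4696], t=(0.4749, -1.7855, 1.1217)
after S2 (compose_se3): R=[-0.6452 -0.2518 -0.7213; 0.6689 -0.6424 -0.3741; -0.3692 -0.7239 0.5829], t=(1.2079, 1.0727, 3.0869)
after S3 (essential): [0.1427 0.4728 -0.3371; 0.4194 0.1351 -0.2071; 0.5241 -0.3550 0.0683]

matrix = [0.1427 0.4728 -0.3371; 0.4194 0.1351 -0.2071; 0.5241 -0.3550 0.0683]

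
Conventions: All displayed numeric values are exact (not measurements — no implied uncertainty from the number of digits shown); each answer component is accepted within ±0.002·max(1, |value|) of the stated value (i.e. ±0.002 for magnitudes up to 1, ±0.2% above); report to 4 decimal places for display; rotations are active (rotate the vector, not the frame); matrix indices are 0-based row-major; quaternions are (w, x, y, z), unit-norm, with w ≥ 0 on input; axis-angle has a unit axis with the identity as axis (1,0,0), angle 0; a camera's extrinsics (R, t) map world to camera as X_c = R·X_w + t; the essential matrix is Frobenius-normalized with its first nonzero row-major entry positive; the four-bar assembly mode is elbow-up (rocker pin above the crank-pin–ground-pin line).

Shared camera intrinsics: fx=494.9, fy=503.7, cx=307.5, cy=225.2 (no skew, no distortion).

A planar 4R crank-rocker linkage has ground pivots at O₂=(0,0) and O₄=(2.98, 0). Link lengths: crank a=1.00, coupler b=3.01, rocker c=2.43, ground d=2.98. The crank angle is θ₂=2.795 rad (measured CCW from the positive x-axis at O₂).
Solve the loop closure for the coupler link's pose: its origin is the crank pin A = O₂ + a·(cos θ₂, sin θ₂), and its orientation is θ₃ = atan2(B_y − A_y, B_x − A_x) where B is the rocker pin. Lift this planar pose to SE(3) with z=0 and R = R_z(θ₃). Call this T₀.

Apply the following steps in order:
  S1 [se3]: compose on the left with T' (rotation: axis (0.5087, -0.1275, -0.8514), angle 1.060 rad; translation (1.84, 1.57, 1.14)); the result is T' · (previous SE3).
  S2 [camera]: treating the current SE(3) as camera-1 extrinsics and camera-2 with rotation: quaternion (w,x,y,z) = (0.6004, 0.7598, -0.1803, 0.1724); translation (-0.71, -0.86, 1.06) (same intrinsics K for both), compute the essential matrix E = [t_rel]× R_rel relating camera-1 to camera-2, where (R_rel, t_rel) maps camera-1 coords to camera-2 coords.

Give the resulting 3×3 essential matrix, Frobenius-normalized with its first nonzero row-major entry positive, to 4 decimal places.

matrix = [0.0485 0.0726 -0.6979; -0.5072 0.4746 0.0003; 0.1023 -0.0832 -0.0739]

source (fourbar_fk): coupler pose = R=[0.8372 -0.5469 0.0000; 0.5469 0.8372 0.0000; 0.0000 0.0000 1.0000], t=(-0.9405, 0.3397, 0.0000)
after S1 (compose_se3): R=[0.9081 0.2544 -0.3326; -0.3777 0.8406 -0.3883; 0.1808 0.4782 0.8594], t=(1.4968, 2.4687, 1.4132)
after S2 (essential): [0.0485 0.0726 -0.6979; -0.5072 0.4746 0.0003; 0.1023 -0.0832 -0.0739]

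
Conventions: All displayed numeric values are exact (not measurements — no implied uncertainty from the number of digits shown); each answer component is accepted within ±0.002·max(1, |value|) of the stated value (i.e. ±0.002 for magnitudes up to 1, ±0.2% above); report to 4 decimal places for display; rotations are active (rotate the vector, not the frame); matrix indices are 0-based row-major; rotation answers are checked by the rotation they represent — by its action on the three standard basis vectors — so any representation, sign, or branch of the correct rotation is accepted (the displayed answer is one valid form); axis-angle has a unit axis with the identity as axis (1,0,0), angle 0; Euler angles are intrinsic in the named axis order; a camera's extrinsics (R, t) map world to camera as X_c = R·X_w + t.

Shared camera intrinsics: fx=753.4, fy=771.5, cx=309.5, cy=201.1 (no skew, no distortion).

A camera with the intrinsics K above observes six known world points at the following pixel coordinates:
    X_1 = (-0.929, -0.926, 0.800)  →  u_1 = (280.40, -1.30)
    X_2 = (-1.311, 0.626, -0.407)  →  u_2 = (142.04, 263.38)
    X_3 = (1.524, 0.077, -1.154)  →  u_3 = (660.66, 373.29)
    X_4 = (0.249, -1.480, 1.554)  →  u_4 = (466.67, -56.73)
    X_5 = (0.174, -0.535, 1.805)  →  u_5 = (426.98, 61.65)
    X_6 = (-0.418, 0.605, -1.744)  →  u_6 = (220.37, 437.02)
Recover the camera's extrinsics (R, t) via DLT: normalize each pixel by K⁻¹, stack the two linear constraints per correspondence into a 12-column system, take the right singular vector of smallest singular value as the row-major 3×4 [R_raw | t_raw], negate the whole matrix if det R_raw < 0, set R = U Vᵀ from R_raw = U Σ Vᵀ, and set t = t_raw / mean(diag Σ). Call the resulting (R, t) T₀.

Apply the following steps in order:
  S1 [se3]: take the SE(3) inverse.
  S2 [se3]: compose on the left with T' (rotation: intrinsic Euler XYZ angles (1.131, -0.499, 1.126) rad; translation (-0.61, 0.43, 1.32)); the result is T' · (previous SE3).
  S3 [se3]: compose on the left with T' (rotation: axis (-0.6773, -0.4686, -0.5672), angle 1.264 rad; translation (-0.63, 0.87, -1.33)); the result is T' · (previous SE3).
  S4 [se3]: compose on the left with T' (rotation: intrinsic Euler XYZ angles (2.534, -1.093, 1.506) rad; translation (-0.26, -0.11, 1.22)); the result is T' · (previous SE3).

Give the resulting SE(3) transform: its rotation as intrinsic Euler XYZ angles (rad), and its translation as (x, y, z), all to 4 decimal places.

source (pnp_recover): camera pose = R=[0.9696 -0.1797 0.1663; 0.2291 0.9056 -0.3568; -0.0865 0.3841 0.9193], t=(0.4000, -0.0300, 4.7500)
after S1 (invert_se3): R=[0.9696 0.2291 -0.0865; -0.1797 0.9056 0.3841; 0.1663 -0.3568 0.9193], t=(0.0297, -1.7251, -4.4436)
after S2 (compose_se3): R=[0.4292 -0.4605 -0.7770; -0.0433 0.8488 -0.5270; 0.9022 0.2598 0.3443], t=(2.8951, 2.9760, -0.6687)
after S3 (compose_se3): R=[0.0729 0.3140 -0.9466; 0.5932 0.7494 0.2943; 0.8018 -0.5830 -0.1316], t=(3.5591, 0.7450, -0.9819)
after S4 (compose_se3): R=[-0.9820 0.1832 -0.0463; -0.0041 0.2247 0.9744; 0.1889 0.9571 -0.2199], t=(0.3761, -2.5478, 4.0198)

rotation (euler_xyz) = (-1.7928, -0.0464, -2.9572), translation = (0.3761, -2.5478, 4.0198)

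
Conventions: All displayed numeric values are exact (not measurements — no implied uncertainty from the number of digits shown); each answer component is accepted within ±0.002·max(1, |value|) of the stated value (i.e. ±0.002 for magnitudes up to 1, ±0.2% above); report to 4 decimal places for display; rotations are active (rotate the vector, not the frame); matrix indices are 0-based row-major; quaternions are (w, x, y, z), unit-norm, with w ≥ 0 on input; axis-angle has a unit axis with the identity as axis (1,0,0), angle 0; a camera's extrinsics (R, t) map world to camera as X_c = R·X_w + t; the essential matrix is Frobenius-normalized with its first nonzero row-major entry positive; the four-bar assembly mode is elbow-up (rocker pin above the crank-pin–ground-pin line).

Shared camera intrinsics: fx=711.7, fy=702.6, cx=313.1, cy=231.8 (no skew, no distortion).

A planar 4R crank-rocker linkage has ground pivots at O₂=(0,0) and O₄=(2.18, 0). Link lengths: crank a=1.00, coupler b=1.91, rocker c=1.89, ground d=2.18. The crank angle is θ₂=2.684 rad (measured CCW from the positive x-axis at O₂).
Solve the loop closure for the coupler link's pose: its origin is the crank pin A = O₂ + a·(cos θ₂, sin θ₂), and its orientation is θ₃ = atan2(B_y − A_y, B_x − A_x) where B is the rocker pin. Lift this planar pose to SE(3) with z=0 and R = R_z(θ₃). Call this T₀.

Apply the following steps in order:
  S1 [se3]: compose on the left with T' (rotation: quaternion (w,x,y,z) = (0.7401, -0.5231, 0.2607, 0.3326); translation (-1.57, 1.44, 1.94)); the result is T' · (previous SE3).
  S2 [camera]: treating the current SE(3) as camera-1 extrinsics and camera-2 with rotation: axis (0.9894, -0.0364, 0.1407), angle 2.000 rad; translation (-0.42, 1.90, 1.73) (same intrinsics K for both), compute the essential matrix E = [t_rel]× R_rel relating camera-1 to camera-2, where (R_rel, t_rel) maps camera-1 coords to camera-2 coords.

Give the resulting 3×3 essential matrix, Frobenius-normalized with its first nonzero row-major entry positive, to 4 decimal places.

matrix = [0.5909 -0.0096 0.2895; -0.2781 -0.1197 -0.0070; 0.1579 0.5009 -0.4464]

source (fourbar_fk): coupler pose = R=[0.8932 -0.4497 0.0000; 0.4497 0.8932 0.0000; 0.0000 0.0000 1.0000], t=(-0.8971, 0.4418, 0.0000)
after S1 (compose_se3): R=[0.2301 -0.9724 0.0379; 0.3002 0.1080 0.9477; -0.9257 -0.2067 0.3168], t=(-2.4847, 1.3453, 2.3329)
after S2 (essential): [0.5909 -0.0096 0.2895; -0.2781 -0.1197 -0.0070; 0.1579 0.5009 -0.4464]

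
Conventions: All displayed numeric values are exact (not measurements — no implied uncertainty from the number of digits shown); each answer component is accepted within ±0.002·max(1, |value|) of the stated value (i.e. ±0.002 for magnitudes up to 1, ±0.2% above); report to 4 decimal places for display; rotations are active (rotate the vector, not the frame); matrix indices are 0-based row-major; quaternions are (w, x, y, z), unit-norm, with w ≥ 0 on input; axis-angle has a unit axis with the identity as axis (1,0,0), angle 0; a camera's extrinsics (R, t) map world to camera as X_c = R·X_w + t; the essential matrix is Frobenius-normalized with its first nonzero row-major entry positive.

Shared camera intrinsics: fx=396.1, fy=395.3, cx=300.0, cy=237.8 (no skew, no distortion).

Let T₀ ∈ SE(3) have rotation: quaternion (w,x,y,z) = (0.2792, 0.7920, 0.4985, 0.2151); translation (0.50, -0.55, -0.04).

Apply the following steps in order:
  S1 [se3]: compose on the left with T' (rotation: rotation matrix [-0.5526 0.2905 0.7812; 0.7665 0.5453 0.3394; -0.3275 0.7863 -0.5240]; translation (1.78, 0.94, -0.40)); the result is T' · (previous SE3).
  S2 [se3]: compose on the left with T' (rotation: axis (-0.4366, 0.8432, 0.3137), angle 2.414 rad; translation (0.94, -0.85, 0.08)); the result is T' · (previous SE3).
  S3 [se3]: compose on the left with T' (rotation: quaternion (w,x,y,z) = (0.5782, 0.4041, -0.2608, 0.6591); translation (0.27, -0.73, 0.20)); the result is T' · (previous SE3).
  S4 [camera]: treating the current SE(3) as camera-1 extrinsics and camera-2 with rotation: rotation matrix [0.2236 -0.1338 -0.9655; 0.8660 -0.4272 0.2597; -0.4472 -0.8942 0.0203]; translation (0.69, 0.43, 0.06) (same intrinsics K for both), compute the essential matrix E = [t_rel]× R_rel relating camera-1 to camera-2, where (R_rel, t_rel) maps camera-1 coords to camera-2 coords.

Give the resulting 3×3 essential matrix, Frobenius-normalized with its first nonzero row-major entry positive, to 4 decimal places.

after S1 (compose_se3): R=[0.0862 0.0422 -0.9954; 0.8319 0.5468 0.0952; 0.5483 -0.8362 0.0120], t=(1.3127, 1.0097, -0.9752)
after S2 (compose_se3): R=[-0.5679 -0.7520 0.3347; 0.7870 -0.3768 0.4886; -0.2413 0.5408 0.8058], t=(-0.7768, -1.6541, -0.2362)
after S3 (compose_se3): R=[-0.8187 0.4952 -0.2908; -0.2711 -0.7797 -0.5645; -0.5062 -0.3833 0.7726], t=(1.8284, -0.6436, -0.7792)
after S4 (essential): [0.2841 0.5106 0.3832; 0.0195 0.1105 -0.3347; -0.1270 -0.3659 0.4869]

matrix = [0.2841 0.5106 0.3832; 0.0195 0.1105 -0.3347; -0.1270 -0.3659 0.4869]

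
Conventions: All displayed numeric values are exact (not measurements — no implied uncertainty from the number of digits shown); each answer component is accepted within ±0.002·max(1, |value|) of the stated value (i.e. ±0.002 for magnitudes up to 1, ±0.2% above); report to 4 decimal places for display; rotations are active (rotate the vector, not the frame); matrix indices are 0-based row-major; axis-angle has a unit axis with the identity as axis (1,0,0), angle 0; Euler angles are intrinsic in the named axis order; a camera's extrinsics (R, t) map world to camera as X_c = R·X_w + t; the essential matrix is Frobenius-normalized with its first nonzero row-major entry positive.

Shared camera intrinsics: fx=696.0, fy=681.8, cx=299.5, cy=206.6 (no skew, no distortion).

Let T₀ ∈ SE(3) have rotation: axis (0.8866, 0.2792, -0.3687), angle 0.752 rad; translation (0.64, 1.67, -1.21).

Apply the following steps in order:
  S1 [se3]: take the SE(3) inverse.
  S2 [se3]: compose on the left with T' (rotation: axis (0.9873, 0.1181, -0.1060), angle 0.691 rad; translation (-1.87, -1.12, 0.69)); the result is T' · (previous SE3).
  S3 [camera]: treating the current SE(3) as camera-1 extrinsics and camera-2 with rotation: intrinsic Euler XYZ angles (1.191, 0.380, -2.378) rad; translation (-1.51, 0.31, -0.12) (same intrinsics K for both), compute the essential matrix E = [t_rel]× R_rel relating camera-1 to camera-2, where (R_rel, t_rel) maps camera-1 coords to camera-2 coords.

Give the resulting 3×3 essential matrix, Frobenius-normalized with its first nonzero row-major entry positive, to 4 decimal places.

after S1 (invert_se3): R=[0.9423 -0.1851 -0.2789; 0.3186 0.7514 0.5779; 0.1026 -0.6334 0.7670], t=(-0.6314, -0.7594, 1.9202)
after S2 (compose_se3): R=[0.9722 -0.1456 -0.1835; 0.1433 0.9893 -0.0263; 0.1853 -0.0008 0.9827], t=(-2.4709, -2.8956, 1.7617)
after S3 (essential): [0.2617 0.1604 0.5340; -0.3227 0.6118 0.0613; -0.2229 0.0433 -0.2949]

matrix = [0.2617 0.1604 0.5340; -0.3227 0.6118 0.0613; -0.2229 0.0433 -0.2949]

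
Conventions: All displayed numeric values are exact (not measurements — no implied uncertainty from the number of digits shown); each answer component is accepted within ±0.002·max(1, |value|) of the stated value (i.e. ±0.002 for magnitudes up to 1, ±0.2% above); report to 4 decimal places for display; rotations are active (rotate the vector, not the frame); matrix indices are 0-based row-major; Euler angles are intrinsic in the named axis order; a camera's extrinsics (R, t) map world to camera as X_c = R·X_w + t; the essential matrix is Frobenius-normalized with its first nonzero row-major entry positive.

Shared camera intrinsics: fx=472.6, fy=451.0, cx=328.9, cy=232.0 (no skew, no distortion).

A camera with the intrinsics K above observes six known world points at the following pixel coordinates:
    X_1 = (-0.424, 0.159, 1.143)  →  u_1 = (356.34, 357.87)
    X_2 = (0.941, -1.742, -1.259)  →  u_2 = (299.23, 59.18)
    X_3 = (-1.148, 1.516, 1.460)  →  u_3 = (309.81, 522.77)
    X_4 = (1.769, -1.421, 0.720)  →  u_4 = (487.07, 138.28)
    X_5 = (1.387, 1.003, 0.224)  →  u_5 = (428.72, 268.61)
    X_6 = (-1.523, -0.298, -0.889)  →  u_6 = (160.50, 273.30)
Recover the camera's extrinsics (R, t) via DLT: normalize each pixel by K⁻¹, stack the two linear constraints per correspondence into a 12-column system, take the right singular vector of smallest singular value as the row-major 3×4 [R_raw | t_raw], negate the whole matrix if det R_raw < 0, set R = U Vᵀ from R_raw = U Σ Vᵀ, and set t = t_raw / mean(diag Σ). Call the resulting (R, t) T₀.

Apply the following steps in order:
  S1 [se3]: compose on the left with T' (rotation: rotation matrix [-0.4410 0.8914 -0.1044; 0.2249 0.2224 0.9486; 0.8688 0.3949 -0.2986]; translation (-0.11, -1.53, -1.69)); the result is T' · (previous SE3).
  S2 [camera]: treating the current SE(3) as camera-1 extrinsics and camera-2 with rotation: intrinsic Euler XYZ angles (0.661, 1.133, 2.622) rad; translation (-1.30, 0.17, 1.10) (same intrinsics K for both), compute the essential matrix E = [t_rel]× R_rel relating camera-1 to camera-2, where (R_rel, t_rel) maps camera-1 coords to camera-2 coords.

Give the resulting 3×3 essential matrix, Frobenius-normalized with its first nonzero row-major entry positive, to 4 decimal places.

matrix = [0.6165 -0.2089 -0.0305; -0.0577 0.3562 0.4130; 0.3023 0.2141 0.3707]

source (pnp_recover): camera pose = R=[0.6468 -0.1619 0.7453; -0.5639 0.5565 0.6102; -0.5135 -0.8149 0.2686], t=(-0.2700, 0.3300, 4.4598)
after S1 (compose_se3): R=[-0.7343 0.6525 0.1872; -0.4671 -0.6858 0.5582; 0.4926 0.3224 0.8083], t=(-0.1624, 2.7135, -3.1259)
after S2 (essential): [0.6165 -0.2089 -0.0305; -0.0577 0.3562 0.4130; 0.3023 0.2141 0.3707]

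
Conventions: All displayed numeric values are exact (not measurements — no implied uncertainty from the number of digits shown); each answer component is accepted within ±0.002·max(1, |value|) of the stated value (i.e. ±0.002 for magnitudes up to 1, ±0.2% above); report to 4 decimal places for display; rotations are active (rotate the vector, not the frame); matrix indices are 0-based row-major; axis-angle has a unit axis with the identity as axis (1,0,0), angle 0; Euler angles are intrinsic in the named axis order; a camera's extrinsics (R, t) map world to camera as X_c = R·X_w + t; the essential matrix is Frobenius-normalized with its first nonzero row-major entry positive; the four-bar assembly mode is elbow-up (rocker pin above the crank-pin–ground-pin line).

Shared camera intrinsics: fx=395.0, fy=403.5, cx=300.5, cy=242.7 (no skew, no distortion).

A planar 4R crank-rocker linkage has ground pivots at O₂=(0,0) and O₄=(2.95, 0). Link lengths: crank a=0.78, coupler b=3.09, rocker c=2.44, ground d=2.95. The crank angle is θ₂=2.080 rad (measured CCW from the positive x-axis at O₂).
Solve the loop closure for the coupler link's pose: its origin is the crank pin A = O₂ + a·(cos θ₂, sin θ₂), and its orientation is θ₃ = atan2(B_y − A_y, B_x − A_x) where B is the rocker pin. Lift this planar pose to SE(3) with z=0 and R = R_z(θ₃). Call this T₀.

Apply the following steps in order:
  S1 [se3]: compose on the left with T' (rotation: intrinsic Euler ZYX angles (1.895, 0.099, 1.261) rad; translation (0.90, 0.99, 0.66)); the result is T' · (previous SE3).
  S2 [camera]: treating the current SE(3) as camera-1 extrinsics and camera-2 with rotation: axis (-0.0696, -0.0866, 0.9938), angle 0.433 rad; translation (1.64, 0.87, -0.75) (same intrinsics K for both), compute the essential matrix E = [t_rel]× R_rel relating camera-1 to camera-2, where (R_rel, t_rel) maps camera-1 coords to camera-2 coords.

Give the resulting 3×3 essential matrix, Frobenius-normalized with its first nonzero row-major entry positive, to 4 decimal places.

source (fourbar_fk): coupler pose = R=[0.8453 -0.5343 0.0000; 0.5343 0.8453 0.0000; 0.0000 0.0000 1.0000], t=(-0.3802, 0.6810, 0.0000)
after S1 (compose_se3): R=[-0.4384 -0.1003 0.8932; 0.7931 -0.5106 0.3320; 0.4228 0.8539 0.3034], t=(0.8033, 0.6260, 1.3430)
after S2 (essential): [0.1843 0.0884 -0.5552; 0.1090 0.6874 0.1191; 0.1139 0.0136 -0.3719]

matrix = [0.1843 0.0884 -0.5552; 0.1090 0.6874 0.1191; 0.1139 0.0136 -0.3719]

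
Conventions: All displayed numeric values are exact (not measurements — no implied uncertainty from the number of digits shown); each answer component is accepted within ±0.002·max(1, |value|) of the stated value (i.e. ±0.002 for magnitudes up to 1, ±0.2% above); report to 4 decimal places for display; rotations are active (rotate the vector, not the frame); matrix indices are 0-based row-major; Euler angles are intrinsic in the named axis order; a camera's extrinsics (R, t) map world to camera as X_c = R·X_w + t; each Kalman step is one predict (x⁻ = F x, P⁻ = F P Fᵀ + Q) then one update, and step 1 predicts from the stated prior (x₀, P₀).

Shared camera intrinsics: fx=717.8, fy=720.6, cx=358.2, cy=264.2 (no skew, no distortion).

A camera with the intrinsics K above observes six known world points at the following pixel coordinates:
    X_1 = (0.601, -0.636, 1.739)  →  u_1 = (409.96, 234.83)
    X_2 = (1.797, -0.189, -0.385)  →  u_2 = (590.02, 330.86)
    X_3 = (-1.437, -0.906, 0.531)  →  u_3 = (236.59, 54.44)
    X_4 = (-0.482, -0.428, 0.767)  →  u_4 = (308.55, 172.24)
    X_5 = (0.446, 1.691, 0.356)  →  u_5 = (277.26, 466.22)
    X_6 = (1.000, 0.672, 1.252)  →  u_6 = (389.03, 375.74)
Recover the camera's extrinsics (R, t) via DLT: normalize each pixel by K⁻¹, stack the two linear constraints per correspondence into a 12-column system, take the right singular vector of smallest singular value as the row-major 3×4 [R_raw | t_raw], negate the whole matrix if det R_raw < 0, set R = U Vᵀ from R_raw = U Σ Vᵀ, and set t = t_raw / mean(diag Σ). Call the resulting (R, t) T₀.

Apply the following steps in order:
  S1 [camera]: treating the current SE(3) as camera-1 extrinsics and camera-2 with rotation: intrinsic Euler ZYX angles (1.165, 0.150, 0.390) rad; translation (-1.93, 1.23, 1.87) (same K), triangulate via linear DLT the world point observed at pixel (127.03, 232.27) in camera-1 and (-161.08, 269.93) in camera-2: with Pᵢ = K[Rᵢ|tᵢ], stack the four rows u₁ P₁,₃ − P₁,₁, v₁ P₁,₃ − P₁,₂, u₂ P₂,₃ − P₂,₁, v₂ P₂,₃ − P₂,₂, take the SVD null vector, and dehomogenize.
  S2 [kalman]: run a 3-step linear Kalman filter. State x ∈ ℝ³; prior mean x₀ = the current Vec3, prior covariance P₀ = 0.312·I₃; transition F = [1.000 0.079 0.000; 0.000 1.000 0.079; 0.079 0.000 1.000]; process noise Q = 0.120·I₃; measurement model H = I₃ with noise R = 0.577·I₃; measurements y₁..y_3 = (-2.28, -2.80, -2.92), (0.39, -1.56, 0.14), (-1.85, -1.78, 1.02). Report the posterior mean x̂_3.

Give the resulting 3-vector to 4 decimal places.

source (pnp_recover): camera pose = R=[0.8641 -0.4878 -0.1240; 0.5007 0.8579 0.1149; 0.0504 -0.1613 0.9856], t=(-0.1097, -0.2401, 5.1628)
after S1 (triangulate): (-1.6186, 0.7195, 1.3455)
after S2 (kf_track): (-1.4112, -1.3360, 0.0619)

result = (-1.4112, -1.3360, 0.0619)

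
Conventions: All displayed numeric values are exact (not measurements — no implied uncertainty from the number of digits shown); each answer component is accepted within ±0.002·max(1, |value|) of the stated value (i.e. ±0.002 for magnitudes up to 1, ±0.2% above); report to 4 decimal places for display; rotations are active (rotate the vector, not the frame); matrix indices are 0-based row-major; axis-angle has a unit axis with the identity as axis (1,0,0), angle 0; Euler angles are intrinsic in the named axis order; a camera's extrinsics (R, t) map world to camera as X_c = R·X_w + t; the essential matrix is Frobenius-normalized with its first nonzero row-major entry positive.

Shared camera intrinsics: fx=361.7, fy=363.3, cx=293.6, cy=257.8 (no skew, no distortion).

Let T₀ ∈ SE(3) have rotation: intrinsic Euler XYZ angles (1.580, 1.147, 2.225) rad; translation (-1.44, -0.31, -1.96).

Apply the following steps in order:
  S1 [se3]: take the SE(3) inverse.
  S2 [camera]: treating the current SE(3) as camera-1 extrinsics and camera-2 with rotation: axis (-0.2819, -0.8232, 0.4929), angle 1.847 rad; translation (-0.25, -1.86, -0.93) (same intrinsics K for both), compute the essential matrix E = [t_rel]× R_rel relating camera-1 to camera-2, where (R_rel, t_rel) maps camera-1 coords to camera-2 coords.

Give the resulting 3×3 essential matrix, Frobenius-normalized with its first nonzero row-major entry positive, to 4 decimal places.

matrix = [0.3879 0.3396 0.3075; -0.0766 0.3733 0.3055; 0.5852 -0.2034 -0.1313]

after S1 (invert_se3): R=[-0.2502 -0.5620 0.7884; -0.3263 -0.7177 -0.6152; 0.9115 -0.4112 -0.0038], t=(1.0107, -1.8981, 1.1777)
after S2 (essential): [0.3879 0.3396 0.3075; -0.0766 0.3733 0.3055; 0.5852 -0.2034 -0.1313]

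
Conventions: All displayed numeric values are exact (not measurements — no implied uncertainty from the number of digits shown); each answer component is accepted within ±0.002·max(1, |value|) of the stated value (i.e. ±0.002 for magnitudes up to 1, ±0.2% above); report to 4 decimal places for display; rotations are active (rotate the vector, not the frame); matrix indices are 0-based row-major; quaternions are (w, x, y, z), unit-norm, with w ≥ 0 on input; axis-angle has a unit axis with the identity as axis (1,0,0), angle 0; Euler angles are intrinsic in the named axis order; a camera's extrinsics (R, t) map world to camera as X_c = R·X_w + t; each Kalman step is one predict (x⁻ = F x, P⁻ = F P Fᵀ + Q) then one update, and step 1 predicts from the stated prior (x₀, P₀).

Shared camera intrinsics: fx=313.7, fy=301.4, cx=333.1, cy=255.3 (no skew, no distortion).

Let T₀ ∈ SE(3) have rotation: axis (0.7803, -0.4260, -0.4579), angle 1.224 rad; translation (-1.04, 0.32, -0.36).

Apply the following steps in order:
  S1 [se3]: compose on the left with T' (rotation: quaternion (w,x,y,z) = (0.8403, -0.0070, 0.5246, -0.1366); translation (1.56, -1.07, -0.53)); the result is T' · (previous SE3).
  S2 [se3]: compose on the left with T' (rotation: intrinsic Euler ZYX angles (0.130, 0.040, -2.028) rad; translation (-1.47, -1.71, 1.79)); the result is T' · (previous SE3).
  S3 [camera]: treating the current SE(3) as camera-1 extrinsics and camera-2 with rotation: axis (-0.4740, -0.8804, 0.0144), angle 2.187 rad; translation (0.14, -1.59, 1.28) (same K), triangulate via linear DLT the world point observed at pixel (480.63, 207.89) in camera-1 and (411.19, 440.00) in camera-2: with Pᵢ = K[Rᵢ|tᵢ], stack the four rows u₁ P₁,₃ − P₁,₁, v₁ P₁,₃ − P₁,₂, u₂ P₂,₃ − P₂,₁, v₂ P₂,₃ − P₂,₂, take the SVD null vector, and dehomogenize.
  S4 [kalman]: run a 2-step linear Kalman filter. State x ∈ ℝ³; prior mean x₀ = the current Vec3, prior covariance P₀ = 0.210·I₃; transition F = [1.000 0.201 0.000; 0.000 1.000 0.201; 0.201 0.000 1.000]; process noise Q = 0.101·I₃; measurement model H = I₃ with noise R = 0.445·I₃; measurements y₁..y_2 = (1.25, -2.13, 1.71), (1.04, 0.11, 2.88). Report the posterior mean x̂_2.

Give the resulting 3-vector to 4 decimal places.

result = (1.5346, 0.3086, 1.9789)

after S1 (compose_se3): R=[0.3070 0.9514 0.0257; -0.8232 0.2790 -0.4946; -0.4777 0.1307 0.8688], t=(0.8843, -0.4682, 0.1735)
after S2 (compose_se3): R=[0.3502 0.9311 -0.1015; -0.0200 0.1158 0.9931; 0.9364 -0.3458 0.0592], t=(-0.6272, -1.2344, 2.0979)
after S3 (triangulate): (1.9229, 1.6996, 0.5540)
after S4 (kf_track): (1.5346, 0.3086, 1.9789)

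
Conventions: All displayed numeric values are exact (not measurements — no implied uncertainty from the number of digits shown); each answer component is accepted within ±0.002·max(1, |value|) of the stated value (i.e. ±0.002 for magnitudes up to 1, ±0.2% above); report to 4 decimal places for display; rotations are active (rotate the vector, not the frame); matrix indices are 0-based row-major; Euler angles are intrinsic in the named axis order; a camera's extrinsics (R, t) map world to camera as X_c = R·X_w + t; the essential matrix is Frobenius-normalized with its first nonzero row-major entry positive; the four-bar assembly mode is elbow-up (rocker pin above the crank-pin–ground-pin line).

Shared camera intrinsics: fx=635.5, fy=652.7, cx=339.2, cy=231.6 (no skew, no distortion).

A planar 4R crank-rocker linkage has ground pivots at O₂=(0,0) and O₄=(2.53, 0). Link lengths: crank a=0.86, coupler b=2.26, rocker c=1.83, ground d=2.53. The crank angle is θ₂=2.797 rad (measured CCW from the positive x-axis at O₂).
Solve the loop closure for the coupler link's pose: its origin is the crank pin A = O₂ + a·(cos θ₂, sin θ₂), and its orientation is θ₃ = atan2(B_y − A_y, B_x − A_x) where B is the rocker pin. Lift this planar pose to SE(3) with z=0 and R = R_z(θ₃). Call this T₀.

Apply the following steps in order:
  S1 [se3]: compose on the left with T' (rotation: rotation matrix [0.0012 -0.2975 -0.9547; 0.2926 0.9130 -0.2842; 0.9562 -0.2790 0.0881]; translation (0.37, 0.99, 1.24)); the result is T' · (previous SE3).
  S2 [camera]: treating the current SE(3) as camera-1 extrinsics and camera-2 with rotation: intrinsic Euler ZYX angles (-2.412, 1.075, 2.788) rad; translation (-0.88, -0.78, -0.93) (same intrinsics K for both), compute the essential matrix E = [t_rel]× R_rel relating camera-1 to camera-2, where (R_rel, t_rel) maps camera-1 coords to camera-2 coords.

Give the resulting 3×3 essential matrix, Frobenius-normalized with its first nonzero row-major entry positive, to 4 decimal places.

source (fourbar_fk): coupler pose = R=[0.8990 -0.4379 0.0000; 0.4379 0.8990 0.0000; 0.0000 0.0000 1.0000], t=(-0.8094, 0.2905, 0.0000)
after S1 (compose_se3): R=[-0.1292 -0.2680 -0.9547; 0.6629 0.6927 -0.2842; 0.7375 -0.6696 0.0881], t=(0.2826, 1.0184, 0.3849)
after S2 (essential): [0.7022 -0.0656 0.0109; -0.0807 -0.5490 0.2473; -0.0093 0.3334 -0.1487]

matrix = [0.7022 -0.0656 0.0109; -0.0807 -0.5490 0.2473; -0.0093 0.3334 -0.1487]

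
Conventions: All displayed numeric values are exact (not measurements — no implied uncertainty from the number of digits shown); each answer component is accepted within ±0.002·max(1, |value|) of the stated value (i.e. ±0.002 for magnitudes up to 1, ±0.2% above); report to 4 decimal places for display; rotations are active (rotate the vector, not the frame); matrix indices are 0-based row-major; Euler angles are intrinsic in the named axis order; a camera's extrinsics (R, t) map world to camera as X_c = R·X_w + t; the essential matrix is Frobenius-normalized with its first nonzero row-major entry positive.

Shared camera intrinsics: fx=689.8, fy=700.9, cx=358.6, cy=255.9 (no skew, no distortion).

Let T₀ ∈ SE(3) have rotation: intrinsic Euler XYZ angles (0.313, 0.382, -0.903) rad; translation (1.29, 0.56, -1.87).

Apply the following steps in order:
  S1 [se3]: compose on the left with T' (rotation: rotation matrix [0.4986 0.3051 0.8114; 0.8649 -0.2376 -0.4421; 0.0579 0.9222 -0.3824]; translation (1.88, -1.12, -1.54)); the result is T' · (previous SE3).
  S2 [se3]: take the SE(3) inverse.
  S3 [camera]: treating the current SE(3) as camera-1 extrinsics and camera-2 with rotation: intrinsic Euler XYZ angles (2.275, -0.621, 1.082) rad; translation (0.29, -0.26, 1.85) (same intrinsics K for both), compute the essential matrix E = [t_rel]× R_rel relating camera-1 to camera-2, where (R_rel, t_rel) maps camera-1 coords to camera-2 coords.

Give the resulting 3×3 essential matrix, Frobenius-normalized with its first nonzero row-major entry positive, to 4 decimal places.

matrix = [0.5181 -0.4727 -0.0327; 0.3837 0.4085 -0.3740; 0.0580 0.1903 -0.1158]

after S1 (compose_se3): R=[-0.2941 0.4993 0.8150; 0.8616 0.5076 -0.0000; -0.4137 0.7022 -0.5795], t=(1.1768, 0.6894, -0.2338)
after S2 (invert_se3): R=[-0.2941 0.8616 -0.4137; 0.4993 0.5076 0.7022; 0.8150 -0.0000 -0.5795], t=(-0.3446, -0.7733, -1.0946)
after S3 (essential): [0.5181 -0.4727 -0.0327; 0.3837 0.4085 -0.3740; 0.0580 0.1903 -0.1158]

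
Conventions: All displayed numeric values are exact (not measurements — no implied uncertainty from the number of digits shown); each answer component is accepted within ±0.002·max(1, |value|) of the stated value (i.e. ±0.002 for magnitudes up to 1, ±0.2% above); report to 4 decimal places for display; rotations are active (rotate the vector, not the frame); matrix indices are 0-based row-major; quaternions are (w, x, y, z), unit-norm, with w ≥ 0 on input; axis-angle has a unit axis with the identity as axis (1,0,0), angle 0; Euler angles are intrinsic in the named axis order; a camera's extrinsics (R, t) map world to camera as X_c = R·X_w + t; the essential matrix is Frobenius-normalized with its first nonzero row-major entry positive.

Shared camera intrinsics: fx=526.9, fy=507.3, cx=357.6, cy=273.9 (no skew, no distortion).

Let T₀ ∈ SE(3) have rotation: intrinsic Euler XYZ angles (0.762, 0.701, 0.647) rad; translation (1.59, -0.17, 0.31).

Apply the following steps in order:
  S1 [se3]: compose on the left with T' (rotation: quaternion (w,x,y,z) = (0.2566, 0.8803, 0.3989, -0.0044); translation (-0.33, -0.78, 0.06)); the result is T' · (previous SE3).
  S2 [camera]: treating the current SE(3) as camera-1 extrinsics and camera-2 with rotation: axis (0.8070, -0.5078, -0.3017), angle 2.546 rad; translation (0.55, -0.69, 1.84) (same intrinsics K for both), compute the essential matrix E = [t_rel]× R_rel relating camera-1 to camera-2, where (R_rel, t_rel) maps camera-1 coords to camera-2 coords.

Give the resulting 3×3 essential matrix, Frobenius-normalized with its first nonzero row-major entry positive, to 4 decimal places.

matrix = [0.6249 -0.1635 -0.0975; 0.1834 0.3489 0.5870; -0.2586 0.0684 0.0415]

after S1 (compose_se3): R=[0.9819 0.0675 0.1768; -0.0284 -0.8713 0.4900; 0.1872 -0.4862 -0.8536], t=(0.6952, 0.2855, -0.6232)
after S2 (essential): [0.6249 -0.1635 -0.0975; 0.1834 0.3489 0.5870; -0.2586 0.0684 0.0415]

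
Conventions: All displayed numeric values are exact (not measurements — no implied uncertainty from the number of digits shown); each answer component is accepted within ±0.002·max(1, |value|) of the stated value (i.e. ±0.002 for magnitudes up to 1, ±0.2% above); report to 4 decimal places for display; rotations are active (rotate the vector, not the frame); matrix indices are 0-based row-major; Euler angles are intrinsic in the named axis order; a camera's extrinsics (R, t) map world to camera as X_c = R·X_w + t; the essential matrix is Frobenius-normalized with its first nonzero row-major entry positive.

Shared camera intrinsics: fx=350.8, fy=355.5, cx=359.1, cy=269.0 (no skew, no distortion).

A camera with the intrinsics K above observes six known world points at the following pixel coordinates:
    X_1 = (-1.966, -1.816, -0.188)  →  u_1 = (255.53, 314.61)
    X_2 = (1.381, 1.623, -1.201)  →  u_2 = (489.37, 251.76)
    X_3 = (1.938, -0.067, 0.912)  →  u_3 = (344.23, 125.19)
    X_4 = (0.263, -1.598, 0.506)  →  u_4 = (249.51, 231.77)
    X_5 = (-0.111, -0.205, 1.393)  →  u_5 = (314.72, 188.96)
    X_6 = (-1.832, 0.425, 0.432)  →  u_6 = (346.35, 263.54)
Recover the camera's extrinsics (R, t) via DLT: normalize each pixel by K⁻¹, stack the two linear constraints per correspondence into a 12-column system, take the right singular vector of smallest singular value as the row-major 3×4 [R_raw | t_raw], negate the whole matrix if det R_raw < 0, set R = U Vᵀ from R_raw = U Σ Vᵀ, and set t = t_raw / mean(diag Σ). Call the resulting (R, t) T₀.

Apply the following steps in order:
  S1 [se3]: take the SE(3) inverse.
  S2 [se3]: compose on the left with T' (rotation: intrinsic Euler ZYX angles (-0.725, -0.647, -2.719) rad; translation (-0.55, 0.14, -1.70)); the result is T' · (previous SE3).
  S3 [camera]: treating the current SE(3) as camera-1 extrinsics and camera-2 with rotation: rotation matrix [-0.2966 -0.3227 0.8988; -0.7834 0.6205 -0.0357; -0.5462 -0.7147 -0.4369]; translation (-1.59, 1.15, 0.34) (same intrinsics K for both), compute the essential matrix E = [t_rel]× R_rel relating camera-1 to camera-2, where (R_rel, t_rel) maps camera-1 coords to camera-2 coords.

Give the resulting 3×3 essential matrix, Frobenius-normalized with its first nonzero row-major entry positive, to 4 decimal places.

matrix = [0.2351 0.3151 0.1004; -0.5809 -0.1293 0.2822; -0.0424 0.4755 0.4167]

source (pnp_recover): camera pose = R=[0.1859 0.9312 -0.3135; -0.4085 -0.2169 -0.8866; -0.8936 0.2929 0.3401], t=(-0.2200, -0.4000, 6.3498)
after S1 (invert_se3): R=[0.1859 -0.4085 -0.8936; 0.9312 -0.2169 0.2929; -0.3135 -0.8866 0.3401], t=(5.5519, -1.7417, -2.5829)
after S2 (compose_se3): R=[-0.4941 -0.7589 -0.4242; -0.8687 0.4509 0.2053; 0.0355 0.4699 -0.8820], t=(1.7314, -1.1743, 4.0962)
after S3 (essential): [0.2351 0.3151 0.1004; -0.5809 -0.1293 0.2822; -0.0424 0.4755 0.4167]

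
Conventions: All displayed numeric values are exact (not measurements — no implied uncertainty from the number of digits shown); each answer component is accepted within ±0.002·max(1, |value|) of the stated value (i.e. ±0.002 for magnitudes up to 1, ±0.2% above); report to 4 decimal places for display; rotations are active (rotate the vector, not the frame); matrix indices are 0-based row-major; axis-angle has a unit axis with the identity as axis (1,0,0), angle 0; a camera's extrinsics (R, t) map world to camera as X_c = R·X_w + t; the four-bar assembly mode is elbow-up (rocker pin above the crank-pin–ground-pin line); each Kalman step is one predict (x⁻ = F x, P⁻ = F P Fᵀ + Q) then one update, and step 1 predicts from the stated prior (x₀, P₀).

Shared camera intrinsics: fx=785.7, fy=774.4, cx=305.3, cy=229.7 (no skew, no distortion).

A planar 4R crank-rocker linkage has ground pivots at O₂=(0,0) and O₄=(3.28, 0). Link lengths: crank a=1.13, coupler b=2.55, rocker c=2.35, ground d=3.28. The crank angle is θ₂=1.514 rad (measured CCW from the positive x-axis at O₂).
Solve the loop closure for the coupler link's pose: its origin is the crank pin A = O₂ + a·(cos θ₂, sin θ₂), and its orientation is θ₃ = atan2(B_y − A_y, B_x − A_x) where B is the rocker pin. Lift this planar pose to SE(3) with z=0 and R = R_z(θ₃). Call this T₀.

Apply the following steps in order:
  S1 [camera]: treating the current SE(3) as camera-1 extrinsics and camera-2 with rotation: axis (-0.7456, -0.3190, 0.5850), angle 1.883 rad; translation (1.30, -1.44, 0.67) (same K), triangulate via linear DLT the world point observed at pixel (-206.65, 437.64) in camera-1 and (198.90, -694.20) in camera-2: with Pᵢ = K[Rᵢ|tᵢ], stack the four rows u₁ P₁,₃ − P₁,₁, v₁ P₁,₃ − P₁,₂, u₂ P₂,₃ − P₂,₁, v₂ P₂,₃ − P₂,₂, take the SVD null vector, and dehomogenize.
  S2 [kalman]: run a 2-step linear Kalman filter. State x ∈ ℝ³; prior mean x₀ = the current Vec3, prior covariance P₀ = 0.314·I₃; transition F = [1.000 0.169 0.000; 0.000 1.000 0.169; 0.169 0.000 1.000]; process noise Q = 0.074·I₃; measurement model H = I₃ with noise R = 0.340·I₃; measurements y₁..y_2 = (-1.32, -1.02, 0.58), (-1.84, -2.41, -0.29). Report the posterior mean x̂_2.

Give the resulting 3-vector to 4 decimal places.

result = (-1.7020, -1.3715, 0.1038)

source (fourbar_fk): coupler pose = R=[0.9119 -0.4104 0.0000; 0.4104 0.9119 0.0000; 0.0000 0.0000 1.0000], t=(0.0641, 1.1282, 0.0000)
after S1 (triangulate): (-1.1367, -0.3513, 1.2711)
after S2 (kf_track): (-1.7020, -1.3715, 0.1038)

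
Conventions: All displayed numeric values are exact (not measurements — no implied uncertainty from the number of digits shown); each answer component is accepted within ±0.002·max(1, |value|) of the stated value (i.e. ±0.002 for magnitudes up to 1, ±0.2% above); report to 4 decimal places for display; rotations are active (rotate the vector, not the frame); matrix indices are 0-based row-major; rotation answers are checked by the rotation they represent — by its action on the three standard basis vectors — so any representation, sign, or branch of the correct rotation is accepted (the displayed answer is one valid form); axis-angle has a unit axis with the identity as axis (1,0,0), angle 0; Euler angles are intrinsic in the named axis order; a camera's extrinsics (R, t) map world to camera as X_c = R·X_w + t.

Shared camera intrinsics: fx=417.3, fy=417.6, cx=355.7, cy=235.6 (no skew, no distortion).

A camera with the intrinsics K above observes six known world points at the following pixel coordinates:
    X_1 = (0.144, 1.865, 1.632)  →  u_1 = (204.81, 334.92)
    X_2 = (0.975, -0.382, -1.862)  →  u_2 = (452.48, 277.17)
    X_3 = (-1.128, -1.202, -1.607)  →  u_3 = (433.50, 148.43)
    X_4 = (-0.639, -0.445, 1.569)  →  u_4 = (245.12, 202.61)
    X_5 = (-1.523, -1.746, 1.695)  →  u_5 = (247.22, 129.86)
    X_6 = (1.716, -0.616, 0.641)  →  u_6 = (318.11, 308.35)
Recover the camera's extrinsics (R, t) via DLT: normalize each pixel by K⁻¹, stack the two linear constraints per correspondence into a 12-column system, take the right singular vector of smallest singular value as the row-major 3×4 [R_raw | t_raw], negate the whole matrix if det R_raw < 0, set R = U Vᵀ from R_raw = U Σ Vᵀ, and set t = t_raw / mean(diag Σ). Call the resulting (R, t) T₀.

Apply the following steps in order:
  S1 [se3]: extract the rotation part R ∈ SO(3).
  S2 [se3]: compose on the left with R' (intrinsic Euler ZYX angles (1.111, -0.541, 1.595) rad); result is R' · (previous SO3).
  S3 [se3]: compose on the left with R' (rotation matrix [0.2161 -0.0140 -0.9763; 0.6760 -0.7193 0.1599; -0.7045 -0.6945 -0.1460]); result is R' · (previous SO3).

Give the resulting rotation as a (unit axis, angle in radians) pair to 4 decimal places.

source (pnp_recover): camera pose = R=[0.0693 -0.0220 -0.9974; 0.8813 0.4698 0.0508; 0.4674 -0.8825 0.0520], t=(-0.2200, 0.1500, 6.6900)
after S1 (rot_of_se3): [0.0693 -0.0220 -0.9974; 0.8813 0.4698 0.0508; 0.4674 -0.8825 0.0520]
after S2 (compose_so3): [0.2654 -0.9010 -0.3431; -0.5650 0.1429 -0.8126; 0.7812 0.4095 -0.4712]
after S3 (compose_so3): [-0.6974 -0.5965 0.3972; 0.7108 -0.6464 0.2773; 0.0914 0.4757 0.8748]

rotation (axis_angle) = ((0.1462, 0.2253, 0.9632), 2.3957)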